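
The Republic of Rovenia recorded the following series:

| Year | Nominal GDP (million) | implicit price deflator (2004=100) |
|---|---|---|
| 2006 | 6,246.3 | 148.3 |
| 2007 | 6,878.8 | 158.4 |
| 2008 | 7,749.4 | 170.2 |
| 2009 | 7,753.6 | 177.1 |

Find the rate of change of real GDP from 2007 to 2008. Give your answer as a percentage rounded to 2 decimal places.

4.85%

Real GDP 2007 = 6878.8/1.584 = 4342.68.
Real GDP 2008 = 7749.4/1.702 = 4553.11.
Change = 4553.11/4342.68 − 1 = 0.0485.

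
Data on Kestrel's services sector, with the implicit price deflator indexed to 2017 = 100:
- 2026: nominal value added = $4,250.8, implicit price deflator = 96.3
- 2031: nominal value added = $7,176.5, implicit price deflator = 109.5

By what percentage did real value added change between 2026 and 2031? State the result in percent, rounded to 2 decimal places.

Deflate each year: 2026 → 4250.8/0.963 = 4414.12; 2031 → 7176.5/1.095 = 6553.88.
So real value added changed by 6553.88/4414.12 − 1 = 0.4848, i.e. 48.48%.

48.48%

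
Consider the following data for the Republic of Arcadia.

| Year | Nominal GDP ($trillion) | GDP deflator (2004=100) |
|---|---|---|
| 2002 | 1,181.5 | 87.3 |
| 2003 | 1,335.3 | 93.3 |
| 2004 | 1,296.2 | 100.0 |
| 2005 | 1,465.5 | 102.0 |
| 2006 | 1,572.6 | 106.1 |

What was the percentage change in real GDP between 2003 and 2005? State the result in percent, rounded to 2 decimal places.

0.39%

Real GDP 2003 = 1335.3/0.933 = 1431.19.
Real GDP 2005 = 1465.5/1.020 = 1436.76.
Change = 1436.76/1431.19 − 1 = 0.0039.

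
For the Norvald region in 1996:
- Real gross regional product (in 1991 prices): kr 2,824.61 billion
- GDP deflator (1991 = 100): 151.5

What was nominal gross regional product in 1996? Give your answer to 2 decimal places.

kr 4,279.28 billion

Nominal gross regional product = Real × (GDP deflator/100) = 2824.61 × 1.515 = 4279.28.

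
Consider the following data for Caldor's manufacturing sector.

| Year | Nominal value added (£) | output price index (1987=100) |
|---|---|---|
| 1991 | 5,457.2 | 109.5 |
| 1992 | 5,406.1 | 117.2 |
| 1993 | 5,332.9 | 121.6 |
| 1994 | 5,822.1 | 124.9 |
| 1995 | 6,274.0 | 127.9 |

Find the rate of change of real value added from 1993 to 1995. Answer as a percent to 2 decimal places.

Real value added 1993 = 5332.9/1.216 = 4385.61.
Real value added 1995 = 6274.0/1.279 = 4905.39.
Change = 4905.39/4385.61 − 1 = 0.1185.

11.85%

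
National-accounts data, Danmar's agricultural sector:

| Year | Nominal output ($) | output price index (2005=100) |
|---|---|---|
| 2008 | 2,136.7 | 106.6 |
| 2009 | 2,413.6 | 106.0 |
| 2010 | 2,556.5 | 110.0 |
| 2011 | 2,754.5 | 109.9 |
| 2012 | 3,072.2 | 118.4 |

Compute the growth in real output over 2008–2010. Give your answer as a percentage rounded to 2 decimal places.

15.95%

Real output 2008 = 2136.7/1.066 = 2004.41.
Real output 2010 = 2556.5/1.100 = 2324.09.
Change = 2324.09/2004.41 − 1 = 0.1595.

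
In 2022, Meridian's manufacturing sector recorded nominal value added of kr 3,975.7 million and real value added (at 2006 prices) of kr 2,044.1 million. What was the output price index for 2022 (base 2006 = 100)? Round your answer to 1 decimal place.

output price index = (Nominal / Real) × 100 = 3975.7 / 2044.1 × 100 = 194.50.

194.5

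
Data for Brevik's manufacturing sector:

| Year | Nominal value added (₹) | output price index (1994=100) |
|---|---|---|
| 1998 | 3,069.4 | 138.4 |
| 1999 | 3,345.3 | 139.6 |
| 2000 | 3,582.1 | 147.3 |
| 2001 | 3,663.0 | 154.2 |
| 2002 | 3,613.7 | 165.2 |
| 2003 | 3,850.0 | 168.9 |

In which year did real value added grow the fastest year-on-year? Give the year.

1999: real = 3345.3/1.396 = 2396.35; growth vs 1998 (2217.77) = 8.05%.
2000: real = 3582.1/1.473 = 2431.84; growth vs 1999 (2396.35) = 1.48%.
2001: real = 3663.0/1.542 = 2375.49; growth vs 2000 (2431.84) = -2.32%.
2002: real = 3613.7/1.652 = 2187.47; growth vs 2001 (2375.49) = -7.91%.
2003: real = 3850.0/1.689 = 2279.46; growth vs 2002 (2187.47) = 4.21%.

1999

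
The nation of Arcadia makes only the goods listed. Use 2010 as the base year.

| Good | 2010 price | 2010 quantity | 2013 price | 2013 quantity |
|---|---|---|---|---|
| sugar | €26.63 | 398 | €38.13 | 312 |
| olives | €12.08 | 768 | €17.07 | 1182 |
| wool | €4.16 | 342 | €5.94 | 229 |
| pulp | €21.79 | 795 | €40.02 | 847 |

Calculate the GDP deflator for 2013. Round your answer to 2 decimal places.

160.33

Nominal GDP 2013 = 38.13·312 + 17.07·1182 + 5.94·229 + 40.02·847 = 67330.50.
Real GDP 2013 (at 2010 prices) = 26.63·312 + 12.08·1182 + 4.16·229 + 21.79·847 = 41995.89.
Deflator = Nominal/Real × 100 = 67330.50/41995.89 × 100 = 160.326.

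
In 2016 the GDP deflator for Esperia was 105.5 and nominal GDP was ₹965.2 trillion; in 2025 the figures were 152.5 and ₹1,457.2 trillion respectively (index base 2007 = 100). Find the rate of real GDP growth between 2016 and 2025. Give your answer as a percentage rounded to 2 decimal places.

Real GDP 2016 = 965.2 / 1.055 = 914.88.
Real GDP 2025 = 1457.2 / 1.525 = 955.54.
Real growth = 955.54 / 914.88 − 1 = 0.0444.

4.44%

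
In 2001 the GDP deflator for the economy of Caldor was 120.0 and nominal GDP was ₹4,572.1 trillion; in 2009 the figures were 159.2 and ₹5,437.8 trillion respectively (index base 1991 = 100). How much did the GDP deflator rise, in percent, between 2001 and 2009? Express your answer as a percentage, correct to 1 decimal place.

Price-level change = 159.2 / 120.0 − 1 = 0.3267.

32.7%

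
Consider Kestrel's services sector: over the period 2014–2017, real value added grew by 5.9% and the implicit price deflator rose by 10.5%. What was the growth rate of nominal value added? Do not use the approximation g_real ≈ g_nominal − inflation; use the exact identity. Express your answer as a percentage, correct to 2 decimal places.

(1 + g_nom) = (1 + g_real)(1 + π) = 1.0590 × 1.1050 = 1.17020.

17.02%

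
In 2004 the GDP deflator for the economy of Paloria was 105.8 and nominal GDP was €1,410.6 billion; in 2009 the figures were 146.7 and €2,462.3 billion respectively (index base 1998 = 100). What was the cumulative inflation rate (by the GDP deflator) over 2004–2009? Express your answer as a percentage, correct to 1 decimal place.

38.7%

Price-level change = 146.7 / 105.8 − 1 = 0.3866.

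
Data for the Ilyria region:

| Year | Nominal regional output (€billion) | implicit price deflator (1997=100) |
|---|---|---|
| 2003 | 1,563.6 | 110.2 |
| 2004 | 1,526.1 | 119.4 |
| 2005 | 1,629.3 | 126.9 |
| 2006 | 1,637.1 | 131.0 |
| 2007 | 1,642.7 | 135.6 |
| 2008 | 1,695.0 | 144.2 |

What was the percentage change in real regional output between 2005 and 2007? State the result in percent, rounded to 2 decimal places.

-5.65%

Real regional output 2005 = 1629.3/1.269 = 1283.92.
Real regional output 2007 = 1642.7/1.356 = 1211.43.
Change = 1211.43/1283.92 − 1 = -0.0565.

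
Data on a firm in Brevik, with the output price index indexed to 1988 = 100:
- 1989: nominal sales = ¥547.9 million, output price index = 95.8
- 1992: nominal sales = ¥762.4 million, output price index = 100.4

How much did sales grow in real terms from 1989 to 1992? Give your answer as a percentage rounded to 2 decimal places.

Deflate each year: 1989 → 547.9/0.958 = 571.92; 1992 → 762.4/1.004 = 759.36.
So real sales changed by 759.36/571.92 − 1 = 0.3277, i.e. 32.77%.

32.77%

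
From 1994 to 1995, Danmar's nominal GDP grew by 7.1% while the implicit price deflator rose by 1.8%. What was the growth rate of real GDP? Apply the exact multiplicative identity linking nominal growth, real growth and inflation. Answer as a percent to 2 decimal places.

(1 + g_nom) = (1 + g_real)(1 + π), so g_real = 1.0710 / 1.0180 − 1 = 0.05206.

5.21%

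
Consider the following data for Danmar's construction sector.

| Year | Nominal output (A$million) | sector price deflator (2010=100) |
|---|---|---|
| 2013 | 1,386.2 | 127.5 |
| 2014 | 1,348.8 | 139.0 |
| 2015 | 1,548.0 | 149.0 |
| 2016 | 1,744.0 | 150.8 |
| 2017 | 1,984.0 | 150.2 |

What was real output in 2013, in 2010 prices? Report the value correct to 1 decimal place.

A$1,087.2 million

Real output 2013 = 1386.2 / 1.275 = 1087.22.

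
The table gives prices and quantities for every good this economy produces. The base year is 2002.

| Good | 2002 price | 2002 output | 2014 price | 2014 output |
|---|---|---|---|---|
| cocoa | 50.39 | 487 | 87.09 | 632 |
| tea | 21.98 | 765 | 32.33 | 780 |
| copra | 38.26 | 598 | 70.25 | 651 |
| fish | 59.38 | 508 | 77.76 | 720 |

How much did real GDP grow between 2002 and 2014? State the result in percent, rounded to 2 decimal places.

Real GDP 2002 = Nominal GDP 2002 = 50.39·487 + 21.98·765 + 38.26·598 + 59.38·508 = 94399.15.
Real GDP 2014 (at 2002 prices) = 50.39·632 + 21.98·780 + 38.26·651 + 59.38·720 = 116651.74.
Real growth = 116651.74/94399.15 − 1 = 0.2357.

23.57%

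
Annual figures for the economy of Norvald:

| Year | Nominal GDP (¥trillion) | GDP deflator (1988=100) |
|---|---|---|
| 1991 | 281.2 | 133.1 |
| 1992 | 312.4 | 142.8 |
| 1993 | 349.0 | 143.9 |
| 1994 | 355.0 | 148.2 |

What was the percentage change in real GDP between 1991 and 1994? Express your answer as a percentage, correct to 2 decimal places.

13.38%

Real GDP 1991 = 281.2/1.331 = 211.27.
Real GDP 1994 = 355.0/1.482 = 239.54.
Change = 239.54/211.27 − 1 = 0.1338.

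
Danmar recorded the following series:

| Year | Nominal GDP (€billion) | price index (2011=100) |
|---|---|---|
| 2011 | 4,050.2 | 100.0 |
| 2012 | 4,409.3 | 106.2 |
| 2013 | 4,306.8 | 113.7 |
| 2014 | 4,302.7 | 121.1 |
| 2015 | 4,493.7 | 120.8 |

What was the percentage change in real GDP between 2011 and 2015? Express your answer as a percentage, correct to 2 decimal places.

-8.15%

Real GDP 2011 = 4050.2/1.000 = 4050.20.
Real GDP 2015 = 4493.7/1.208 = 3719.95.
Change = 3719.95/4050.20 − 1 = -0.0815.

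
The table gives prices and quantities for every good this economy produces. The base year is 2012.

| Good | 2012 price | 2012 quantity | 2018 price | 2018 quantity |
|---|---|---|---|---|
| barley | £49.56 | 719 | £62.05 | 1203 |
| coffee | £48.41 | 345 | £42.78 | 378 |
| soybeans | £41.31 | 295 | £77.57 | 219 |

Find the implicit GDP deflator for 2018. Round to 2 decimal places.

123.96

Nominal GDP 2018 = 62.05·1203 + 42.78·378 + 77.57·219 = 107804.82.
Real GDP 2018 (at 2012 prices) = 49.56·1203 + 48.41·378 + 41.31·219 = 86966.55.
Deflator = Nominal/Real × 100 = 107804.82/86966.55 × 100 = 123.961.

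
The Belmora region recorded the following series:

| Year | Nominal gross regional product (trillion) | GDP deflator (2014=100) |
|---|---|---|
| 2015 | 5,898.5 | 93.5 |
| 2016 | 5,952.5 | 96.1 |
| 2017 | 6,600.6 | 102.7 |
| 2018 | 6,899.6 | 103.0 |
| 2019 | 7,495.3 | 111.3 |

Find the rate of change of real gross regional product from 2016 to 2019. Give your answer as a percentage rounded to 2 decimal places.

8.72%

Real gross regional product 2016 = 5952.5/0.961 = 6194.07.
Real gross regional product 2019 = 7495.3/1.113 = 6734.32.
Change = 6734.32/6194.07 − 1 = 0.0872.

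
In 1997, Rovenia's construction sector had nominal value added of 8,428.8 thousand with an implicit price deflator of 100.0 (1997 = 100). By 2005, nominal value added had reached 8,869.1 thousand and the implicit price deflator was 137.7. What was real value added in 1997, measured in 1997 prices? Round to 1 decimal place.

Real value added = Nominal / (implicit price deflator/100) = 8428.8 / 1.000 = 8428.80.

8,428.8 thousand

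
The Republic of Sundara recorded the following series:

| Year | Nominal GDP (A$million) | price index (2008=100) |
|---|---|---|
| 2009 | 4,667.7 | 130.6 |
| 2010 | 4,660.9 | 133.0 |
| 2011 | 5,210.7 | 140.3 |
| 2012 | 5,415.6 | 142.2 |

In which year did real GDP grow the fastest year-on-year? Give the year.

2010: real = 4660.9/1.330 = 3504.44; growth vs 2009 (3574.04) = -1.95%.
2011: real = 5210.7/1.403 = 3713.97; growth vs 2010 (3504.44) = 5.98%.
2012: real = 5415.6/1.422 = 3808.44; growth vs 2011 (3713.97) = 2.54%.

2011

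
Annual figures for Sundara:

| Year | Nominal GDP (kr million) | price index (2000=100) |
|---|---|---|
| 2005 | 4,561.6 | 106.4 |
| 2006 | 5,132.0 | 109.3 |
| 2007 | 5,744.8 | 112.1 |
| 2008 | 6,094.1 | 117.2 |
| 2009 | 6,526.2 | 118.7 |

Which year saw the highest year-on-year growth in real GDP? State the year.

2006: real = 5132.0/1.093 = 4695.33; growth vs 2005 (4287.22) = 9.52%.
2007: real = 5744.8/1.121 = 5124.71; growth vs 2006 (4695.33) = 9.14%.
2008: real = 6094.1/1.172 = 5199.74; growth vs 2007 (5124.71) = 1.46%.
2009: real = 6526.2/1.187 = 5498.06; growth vs 2008 (5199.74) = 5.74%.

2006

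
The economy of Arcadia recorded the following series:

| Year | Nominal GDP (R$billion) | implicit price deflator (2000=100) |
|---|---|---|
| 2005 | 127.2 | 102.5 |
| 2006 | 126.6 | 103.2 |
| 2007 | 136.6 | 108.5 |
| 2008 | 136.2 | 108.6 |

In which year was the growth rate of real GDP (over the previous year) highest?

2006: real = 126.6/1.032 = 122.67; growth vs 2005 (124.10) = -1.15%.
2007: real = 136.6/1.085 = 125.90; growth vs 2006 (122.67) = 2.63%.
2008: real = 136.2/1.086 = 125.41; growth vs 2007 (125.90) = -0.39%.

2007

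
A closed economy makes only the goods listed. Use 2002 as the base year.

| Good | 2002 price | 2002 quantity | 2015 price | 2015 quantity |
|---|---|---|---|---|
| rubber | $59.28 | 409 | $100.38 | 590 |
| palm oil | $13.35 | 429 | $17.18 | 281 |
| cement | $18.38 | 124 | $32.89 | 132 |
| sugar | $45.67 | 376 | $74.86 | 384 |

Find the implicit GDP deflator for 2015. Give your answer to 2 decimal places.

Nominal GDP 2015 = 100.38·590 + 17.18·281 + 32.89·132 + 74.86·384 = 97139.50.
Real GDP 2015 (at 2002 prices) = 59.28·590 + 13.35·281 + 18.38·132 + 45.67·384 = 58689.99.
Deflator = Nominal/Real × 100 = 97139.50/58689.99 × 100 = 165.513.

165.51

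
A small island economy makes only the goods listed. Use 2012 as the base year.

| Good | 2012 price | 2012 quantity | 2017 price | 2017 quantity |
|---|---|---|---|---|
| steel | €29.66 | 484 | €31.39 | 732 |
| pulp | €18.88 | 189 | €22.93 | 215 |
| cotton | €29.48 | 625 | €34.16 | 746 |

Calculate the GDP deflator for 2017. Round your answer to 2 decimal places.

Nominal GDP 2017 = 31.39·732 + 22.93·215 + 34.16·746 = 53390.79.
Real GDP 2017 (at 2012 prices) = 29.66·732 + 18.88·215 + 29.48·746 = 47762.40.
Deflator = Nominal/Real × 100 = 53390.79/47762.40 × 100 = 111.784.

111.78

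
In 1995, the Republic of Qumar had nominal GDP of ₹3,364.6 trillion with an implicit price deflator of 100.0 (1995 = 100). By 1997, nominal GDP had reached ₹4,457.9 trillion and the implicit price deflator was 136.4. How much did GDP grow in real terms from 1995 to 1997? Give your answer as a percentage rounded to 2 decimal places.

-2.86%

Deflate each year: 1995 → 3364.6/1.000 = 3364.60; 1997 → 4457.9/1.364 = 3268.26.
So real GDP changed by 3268.26/3364.60 − 1 = -0.0286, i.e. -2.86%.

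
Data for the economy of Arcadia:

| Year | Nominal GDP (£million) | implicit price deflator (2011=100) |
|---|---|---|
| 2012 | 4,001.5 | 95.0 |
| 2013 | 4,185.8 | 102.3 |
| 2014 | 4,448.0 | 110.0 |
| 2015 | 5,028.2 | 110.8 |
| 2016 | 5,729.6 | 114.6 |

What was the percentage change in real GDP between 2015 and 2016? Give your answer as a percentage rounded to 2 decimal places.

Real GDP 2015 = 5028.2/1.108 = 4538.09.
Real GDP 2016 = 5729.6/1.146 = 4999.65.
Change = 4999.65/4538.09 − 1 = 0.1017.

10.17%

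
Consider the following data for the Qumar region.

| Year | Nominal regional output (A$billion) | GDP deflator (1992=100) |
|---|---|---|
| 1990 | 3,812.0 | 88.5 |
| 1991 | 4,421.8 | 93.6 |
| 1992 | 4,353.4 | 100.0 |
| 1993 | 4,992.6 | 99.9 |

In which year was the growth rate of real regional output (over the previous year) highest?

1993

1991: real = 4421.8/0.936 = 4724.15; growth vs 1990 (4307.34) = 9.68%.
1992: real = 4353.4/1.000 = 4353.40; growth vs 1991 (4724.15) = -7.85%.
1993: real = 4992.6/0.999 = 4997.60; growth vs 1992 (4353.40) = 14.80%.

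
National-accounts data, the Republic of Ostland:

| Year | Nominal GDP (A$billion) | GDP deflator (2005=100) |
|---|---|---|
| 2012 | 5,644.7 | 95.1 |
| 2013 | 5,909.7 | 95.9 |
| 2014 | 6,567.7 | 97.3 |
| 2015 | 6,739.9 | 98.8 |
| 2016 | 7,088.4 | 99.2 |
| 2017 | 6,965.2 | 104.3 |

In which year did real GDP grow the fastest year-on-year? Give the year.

2014

2013: real = 5909.7/0.959 = 6162.36; growth vs 2012 (5935.54) = 3.82%.
2014: real = 6567.7/0.973 = 6749.95; growth vs 2013 (6162.36) = 9.54%.
2015: real = 6739.9/0.988 = 6821.76; growth vs 2014 (6749.95) = 1.06%.
2016: real = 7088.4/0.992 = 7145.56; growth vs 2015 (6821.76) = 4.75%.
2017: real = 6965.2/1.043 = 6678.04; growth vs 2016 (7145.56) = -6.54%.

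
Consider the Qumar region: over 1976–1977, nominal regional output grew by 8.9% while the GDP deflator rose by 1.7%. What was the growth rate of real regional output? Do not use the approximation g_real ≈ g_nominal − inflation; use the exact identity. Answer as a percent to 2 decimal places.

(1 + g_nom) = (1 + g_real)(1 + π), so g_real = 1.0890 / 1.0170 − 1 = 0.07080.

7.08%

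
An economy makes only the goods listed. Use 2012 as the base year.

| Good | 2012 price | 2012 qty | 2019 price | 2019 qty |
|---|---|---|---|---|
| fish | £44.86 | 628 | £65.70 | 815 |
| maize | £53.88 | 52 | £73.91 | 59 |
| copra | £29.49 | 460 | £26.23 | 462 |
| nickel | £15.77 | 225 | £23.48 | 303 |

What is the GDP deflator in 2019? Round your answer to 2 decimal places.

132.67

Nominal GDP 2019 = 65.70·815 + 73.91·59 + 26.23·462 + 23.48·303 = 77138.89.
Real GDP 2019 (at 2012 prices) = 44.86·815 + 53.88·59 + 29.49·462 + 15.77·303 = 58142.51.
Deflator = Nominal/Real × 100 = 77138.89/58142.51 × 100 = 132.672.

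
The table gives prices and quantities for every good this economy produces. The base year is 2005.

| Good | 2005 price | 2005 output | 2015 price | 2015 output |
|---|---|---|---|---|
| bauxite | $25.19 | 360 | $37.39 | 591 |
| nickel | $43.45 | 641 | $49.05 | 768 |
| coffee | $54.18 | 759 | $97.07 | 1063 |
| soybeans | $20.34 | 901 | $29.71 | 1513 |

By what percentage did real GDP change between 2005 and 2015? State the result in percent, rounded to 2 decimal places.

Real GDP 2005 = Nominal GDP 2005 = 25.19·360 + 43.45·641 + 54.18·759 + 20.34·901 = 96368.81.
Real GDP 2015 (at 2005 prices) = 25.19·591 + 43.45·768 + 54.18·1063 + 20.34·1513 = 136624.65.
Real growth = 136624.65/96368.81 − 1 = 0.4177.

41.77%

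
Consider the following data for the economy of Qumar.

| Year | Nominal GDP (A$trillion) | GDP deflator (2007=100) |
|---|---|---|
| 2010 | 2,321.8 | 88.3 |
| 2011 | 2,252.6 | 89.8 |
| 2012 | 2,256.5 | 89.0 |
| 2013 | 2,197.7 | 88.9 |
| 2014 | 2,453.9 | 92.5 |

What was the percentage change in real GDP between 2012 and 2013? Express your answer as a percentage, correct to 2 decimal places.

-2.50%

Real GDP 2012 = 2256.5/0.890 = 2535.39.
Real GDP 2013 = 2197.7/0.889 = 2472.10.
Change = 2472.10/2535.39 − 1 = -0.0250.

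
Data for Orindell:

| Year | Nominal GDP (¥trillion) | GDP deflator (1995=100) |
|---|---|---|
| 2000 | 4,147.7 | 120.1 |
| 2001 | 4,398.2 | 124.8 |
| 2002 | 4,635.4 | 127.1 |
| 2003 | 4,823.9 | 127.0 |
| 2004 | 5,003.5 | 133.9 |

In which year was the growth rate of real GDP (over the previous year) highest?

2003

2001: real = 4398.2/1.248 = 3524.20; growth vs 2000 (3453.54) = 2.05%.
2002: real = 4635.4/1.271 = 3647.05; growth vs 2001 (3524.20) = 3.49%.
2003: real = 4823.9/1.270 = 3798.35; growth vs 2002 (3647.05) = 4.15%.
2004: real = 5003.5/1.339 = 3736.74; growth vs 2003 (3798.35) = -1.62%.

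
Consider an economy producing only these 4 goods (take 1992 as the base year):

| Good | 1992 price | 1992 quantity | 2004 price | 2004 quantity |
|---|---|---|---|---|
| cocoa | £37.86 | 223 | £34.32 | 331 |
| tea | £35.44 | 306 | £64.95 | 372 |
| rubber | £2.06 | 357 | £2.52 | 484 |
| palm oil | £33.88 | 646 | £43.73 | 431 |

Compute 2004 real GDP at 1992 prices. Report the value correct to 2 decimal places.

Real GDP 2004 = Σ (p_1992 × q_2004) = 37.86·331 + 35.44·372 + 2.06·484 + 33.88·431 = 41314.66.

£41314.66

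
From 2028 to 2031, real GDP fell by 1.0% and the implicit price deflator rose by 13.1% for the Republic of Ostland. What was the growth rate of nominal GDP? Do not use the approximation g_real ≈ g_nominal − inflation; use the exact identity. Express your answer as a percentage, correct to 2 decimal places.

11.97%

(1 + g_nom) = (1 + g_real)(1 + π) = 0.9900 × 1.1310 = 1.11969.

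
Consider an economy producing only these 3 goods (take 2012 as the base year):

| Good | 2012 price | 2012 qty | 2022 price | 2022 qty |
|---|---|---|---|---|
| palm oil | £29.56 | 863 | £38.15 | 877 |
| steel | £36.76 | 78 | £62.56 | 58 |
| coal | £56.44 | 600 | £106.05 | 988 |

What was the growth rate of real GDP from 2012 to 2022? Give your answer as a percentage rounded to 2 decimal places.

Real GDP 2012 = Nominal GDP 2012 = 29.56·863 + 36.76·78 + 56.44·600 = 62241.56.
Real GDP 2022 (at 2012 prices) = 29.56·877 + 36.76·58 + 56.44·988 = 83818.92.
Real growth = 83818.92/62241.56 − 1 = 0.3467.

34.67%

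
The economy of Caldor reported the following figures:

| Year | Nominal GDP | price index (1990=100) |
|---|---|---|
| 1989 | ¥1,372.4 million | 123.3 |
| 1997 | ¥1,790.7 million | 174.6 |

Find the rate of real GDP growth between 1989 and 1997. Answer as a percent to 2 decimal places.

Real GDP 1989 = 1372.4 / 1.233 = 1113.06.
Real GDP 1997 = 1790.7 / 1.746 = 1025.60.
Real growth = 1025.60 / 1113.06 − 1 = -0.0786.

-7.86%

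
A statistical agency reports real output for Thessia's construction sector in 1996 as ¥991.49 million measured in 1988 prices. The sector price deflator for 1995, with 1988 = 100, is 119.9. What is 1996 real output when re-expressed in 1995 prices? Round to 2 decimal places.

Real output in 1995 prices = Real output in 1988 prices × (P_1995/P_1988) = 991.49 × 1.199 = 1188.80.

¥1,188.80 million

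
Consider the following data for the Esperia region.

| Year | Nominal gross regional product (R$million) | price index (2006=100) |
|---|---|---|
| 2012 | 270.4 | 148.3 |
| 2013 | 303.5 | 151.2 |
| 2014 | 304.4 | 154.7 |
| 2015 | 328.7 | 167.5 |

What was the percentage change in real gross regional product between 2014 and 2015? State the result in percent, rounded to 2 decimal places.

Real gross regional product 2014 = 304.4/1.547 = 196.77.
Real gross regional product 2015 = 328.7/1.675 = 196.24.
Change = 196.24/196.77 − 1 = -0.0027.

-0.27%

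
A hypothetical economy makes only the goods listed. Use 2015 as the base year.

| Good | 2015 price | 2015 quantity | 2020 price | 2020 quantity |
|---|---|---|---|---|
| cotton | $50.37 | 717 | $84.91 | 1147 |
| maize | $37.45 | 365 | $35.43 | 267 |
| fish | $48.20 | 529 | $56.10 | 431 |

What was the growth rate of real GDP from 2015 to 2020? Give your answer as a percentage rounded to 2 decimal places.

Real GDP 2015 = Nominal GDP 2015 = 50.37·717 + 37.45·365 + 48.20·529 = 75282.34.
Real GDP 2020 (at 2015 prices) = 50.37·1147 + 37.45·267 + 48.20·431 = 88547.74.
Real growth = 88547.74/75282.34 − 1 = 0.1762.

17.62%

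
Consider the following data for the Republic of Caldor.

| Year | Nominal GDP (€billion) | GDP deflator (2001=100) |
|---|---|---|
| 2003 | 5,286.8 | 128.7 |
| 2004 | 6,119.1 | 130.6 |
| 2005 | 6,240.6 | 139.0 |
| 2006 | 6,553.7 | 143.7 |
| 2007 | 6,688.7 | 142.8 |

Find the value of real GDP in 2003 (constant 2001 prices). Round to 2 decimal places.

€4,107.85 billion

Real GDP 2003 = 5286.8 / 1.287 = 4107.85.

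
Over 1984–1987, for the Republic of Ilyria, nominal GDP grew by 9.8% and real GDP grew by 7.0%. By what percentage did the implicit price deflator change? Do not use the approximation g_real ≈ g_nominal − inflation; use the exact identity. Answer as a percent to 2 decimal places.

2.62%

(1 + g_nom) = (1 + g_real)(1 + π), so π = 1.0980 / 1.0700 − 1 = 0.02617.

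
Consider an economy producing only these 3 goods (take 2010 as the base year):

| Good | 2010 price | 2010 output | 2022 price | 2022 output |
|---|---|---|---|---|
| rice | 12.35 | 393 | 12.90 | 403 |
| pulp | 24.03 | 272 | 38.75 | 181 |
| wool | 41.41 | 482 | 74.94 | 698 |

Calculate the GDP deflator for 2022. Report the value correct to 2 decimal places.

168.77

Nominal GDP 2022 = 12.90·403 + 38.75·181 + 74.94·698 = 64520.57.
Real GDP 2022 (at 2010 prices) = 12.35·403 + 24.03·181 + 41.41·698 = 38230.66.
Deflator = Nominal/Real × 100 = 64520.57/38230.66 × 100 = 168.767.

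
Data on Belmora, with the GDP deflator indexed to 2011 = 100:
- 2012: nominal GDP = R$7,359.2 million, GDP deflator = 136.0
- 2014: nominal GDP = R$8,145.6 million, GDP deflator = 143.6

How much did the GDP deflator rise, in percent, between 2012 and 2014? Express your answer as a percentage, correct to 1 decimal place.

Price-level change = 143.6 / 136.0 − 1 = 0.0559.

5.6%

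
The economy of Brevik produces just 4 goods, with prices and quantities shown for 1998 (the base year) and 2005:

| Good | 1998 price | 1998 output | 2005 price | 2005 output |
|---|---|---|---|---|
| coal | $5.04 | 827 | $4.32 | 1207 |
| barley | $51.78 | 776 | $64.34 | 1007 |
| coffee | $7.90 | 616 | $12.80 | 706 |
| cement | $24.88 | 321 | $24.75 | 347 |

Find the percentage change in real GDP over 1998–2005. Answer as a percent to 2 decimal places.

Real GDP 1998 = Nominal GDP 1998 = 5.04·827 + 51.78·776 + 7.90·616 + 24.88·321 = 57202.24.
Real GDP 2005 (at 1998 prices) = 5.04·1207 + 51.78·1007 + 7.90·706 + 24.88·347 = 72436.50.
Real growth = 72436.50/57202.24 − 1 = 0.2663.

26.63%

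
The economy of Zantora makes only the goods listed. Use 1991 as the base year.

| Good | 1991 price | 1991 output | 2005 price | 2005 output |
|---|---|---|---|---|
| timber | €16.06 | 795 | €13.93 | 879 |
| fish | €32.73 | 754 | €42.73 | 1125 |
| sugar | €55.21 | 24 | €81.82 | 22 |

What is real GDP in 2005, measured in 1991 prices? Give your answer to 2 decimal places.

€52152.61

Real GDP 2005 = Σ (p_1991 × q_2005) = 16.06·879 + 32.73·1125 + 55.21·22 = 52152.61.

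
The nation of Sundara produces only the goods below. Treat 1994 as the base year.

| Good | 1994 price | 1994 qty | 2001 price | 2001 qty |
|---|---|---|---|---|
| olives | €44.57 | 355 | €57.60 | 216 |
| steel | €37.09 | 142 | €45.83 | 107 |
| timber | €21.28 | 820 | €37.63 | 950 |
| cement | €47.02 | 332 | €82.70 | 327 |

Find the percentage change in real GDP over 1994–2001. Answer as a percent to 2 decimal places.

Real GDP 1994 = Nominal GDP 1994 = 44.57·355 + 37.09·142 + 21.28·820 + 47.02·332 = 54149.37.
Real GDP 2001 (at 1994 prices) = 44.57·216 + 37.09·107 + 21.28·950 + 47.02·327 = 49187.29.
Real growth = 49187.29/54149.37 − 1 = -0.0916.

-9.16%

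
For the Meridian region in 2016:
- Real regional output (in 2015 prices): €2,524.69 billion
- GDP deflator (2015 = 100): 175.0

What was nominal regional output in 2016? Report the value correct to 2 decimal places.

€4,418.21 billion

Nominal regional output = Real × (GDP deflator/100) = 2524.69 × 1.750 = 4418.21.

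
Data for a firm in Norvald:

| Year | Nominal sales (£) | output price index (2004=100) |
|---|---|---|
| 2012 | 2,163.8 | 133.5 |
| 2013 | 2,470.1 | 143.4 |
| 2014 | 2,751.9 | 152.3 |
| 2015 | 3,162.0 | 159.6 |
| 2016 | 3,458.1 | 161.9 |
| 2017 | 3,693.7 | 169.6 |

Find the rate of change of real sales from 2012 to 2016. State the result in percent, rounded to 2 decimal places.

Real sales 2012 = 2163.8/1.335 = 1620.82.
Real sales 2016 = 3458.1/1.619 = 2135.95.
Change = 2135.95/1620.82 − 1 = 0.3178.

31.78%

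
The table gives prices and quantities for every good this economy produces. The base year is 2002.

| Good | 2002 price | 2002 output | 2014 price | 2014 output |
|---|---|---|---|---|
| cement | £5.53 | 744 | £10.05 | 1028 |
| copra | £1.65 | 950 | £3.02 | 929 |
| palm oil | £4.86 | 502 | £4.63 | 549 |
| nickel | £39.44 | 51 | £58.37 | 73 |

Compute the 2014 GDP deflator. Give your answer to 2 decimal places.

156.21

Nominal GDP 2014 = 10.05·1028 + 3.02·929 + 4.63·549 + 58.37·73 = 19939.86.
Real GDP 2014 (at 2002 prices) = 5.53·1028 + 1.65·929 + 4.86·549 + 39.44·73 = 12764.95.
Deflator = Nominal/Real × 100 = 19939.86/12764.95 × 100 = 156.208.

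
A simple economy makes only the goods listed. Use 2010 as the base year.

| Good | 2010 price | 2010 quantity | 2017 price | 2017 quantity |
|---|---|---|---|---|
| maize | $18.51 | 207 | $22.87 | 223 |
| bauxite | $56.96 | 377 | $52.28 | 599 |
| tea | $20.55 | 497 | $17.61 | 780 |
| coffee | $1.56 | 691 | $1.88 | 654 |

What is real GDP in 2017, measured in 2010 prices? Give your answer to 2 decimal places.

Real GDP 2017 = Σ (p_2010 × q_2017) = 18.51·223 + 56.96·599 + 20.55·780 + 1.56·654 = 55296.01.

$55296.01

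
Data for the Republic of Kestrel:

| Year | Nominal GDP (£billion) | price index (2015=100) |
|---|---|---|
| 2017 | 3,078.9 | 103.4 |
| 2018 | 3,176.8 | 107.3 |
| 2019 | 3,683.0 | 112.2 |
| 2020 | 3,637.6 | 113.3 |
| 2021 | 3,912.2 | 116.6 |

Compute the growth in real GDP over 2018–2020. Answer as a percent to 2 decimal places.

8.44%

Real GDP 2018 = 3176.8/1.073 = 2960.67.
Real GDP 2020 = 3637.6/1.133 = 3210.59.
Change = 3210.59/2960.67 − 1 = 0.0844.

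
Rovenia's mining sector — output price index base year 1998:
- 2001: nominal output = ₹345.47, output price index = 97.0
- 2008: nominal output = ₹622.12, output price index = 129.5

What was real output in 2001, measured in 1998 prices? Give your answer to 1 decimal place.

Real output = Nominal / (output price index/100) = 345.47 / 0.970 = 356.15.

₹356.2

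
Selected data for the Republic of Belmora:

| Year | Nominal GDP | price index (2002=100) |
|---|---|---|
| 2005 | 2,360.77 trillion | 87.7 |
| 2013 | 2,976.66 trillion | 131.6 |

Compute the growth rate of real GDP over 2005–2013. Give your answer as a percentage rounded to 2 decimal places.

-15.97%

Real GDP 2005 = 2360.77 / 0.877 = 2691.87.
Real GDP 2013 = 2976.66 / 1.316 = 2261.90.
Real growth = 2261.90 / 2691.87 − 1 = -0.1597.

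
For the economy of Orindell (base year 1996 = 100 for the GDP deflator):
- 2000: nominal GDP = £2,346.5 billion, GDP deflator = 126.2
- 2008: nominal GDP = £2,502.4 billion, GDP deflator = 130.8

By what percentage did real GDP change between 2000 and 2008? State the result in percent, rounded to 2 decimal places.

2.89%

Deflate each year: 2000 → 2346.5/1.262 = 1859.35; 2008 → 2502.4/1.308 = 1913.15.
So real GDP changed by 1913.15/1859.35 − 1 = 0.0289, i.e. 2.89%.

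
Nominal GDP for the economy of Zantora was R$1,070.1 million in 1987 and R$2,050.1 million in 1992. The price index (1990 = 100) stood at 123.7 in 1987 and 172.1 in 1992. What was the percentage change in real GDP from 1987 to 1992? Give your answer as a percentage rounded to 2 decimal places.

37.70%

Deflate each year: 1987 → 1070.1/1.237 = 865.08; 1992 → 2050.1/1.721 = 1191.23.
So real GDP changed by 1191.23/865.08 − 1 = 0.3770, i.e. 37.70%.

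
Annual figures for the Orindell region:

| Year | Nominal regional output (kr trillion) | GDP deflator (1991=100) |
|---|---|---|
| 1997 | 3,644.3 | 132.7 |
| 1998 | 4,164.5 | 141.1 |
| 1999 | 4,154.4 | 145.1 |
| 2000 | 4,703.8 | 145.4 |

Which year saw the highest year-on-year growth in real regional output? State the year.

2000

1998: real = 4164.5/1.411 = 2951.45; growth vs 1997 (2746.27) = 7.47%.
1999: real = 4154.4/1.451 = 2863.13; growth vs 1998 (2951.45) = -2.99%.
2000: real = 4703.8/1.454 = 3235.08; growth vs 1999 (2863.13) = 12.99%.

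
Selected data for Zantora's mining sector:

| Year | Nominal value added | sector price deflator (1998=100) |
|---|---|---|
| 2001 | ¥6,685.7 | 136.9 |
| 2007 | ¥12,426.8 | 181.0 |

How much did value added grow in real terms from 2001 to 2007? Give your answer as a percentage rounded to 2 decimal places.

Real value added 2001 = 6685.7 / 1.369 = 4883.64.
Real value added 2007 = 12426.8 / 1.810 = 6865.64.
Real growth = 6865.64 / 4883.64 − 1 = 0.4058.

40.58%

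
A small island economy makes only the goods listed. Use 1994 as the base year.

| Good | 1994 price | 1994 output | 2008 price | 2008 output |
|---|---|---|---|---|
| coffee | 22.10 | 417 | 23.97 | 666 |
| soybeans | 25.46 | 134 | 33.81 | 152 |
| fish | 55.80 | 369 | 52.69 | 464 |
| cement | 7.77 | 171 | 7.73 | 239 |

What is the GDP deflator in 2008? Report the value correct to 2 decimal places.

102.29

Nominal GDP 2008 = 23.97·666 + 33.81·152 + 52.69·464 + 7.73·239 = 47398.77.
Real GDP 2008 (at 1994 prices) = 22.10·666 + 25.46·152 + 55.80·464 + 7.77·239 = 46336.75.
Deflator = Nominal/Real × 100 = 47398.77/46336.75 × 100 = 102.292.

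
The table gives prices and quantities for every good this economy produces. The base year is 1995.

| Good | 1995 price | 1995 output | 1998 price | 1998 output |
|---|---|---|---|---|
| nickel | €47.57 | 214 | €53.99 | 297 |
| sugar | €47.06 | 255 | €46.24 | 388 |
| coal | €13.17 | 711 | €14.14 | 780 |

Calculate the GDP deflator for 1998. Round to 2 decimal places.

Nominal GDP 1998 = 53.99·297 + 46.24·388 + 14.14·780 = 45005.35.
Real GDP 1998 (at 1995 prices) = 47.57·297 + 47.06·388 + 13.17·780 = 42660.17.
Deflator = Nominal/Real × 100 = 45005.35/42660.17 × 100 = 105.497.

105.50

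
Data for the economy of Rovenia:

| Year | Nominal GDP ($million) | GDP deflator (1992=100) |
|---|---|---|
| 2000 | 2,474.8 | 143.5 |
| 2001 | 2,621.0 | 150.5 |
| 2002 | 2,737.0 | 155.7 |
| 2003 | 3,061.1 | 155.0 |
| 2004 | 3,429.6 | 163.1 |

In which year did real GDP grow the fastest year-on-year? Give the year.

2003

2001: real = 2621.0/1.505 = 1741.53; growth vs 2000 (1724.60) = 0.98%.
2002: real = 2737.0/1.557 = 1757.87; growth vs 2001 (1741.53) = 0.94%.
2003: real = 3061.1/1.550 = 1974.90; growth vs 2002 (1757.87) = 12.35%.
2004: real = 3429.6/1.631 = 2102.76; growth vs 2003 (1974.90) = 6.47%.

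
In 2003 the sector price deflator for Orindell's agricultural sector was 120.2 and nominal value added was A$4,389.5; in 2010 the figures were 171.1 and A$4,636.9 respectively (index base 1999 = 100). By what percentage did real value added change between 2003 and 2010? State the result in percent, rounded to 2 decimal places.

-25.79%

Real value added 2003 = 4389.5 / 1.202 = 3651.83.
Real value added 2010 = 4636.9 / 1.711 = 2710.05.
Real growth = 2710.05 / 3651.83 − 1 = -0.2579.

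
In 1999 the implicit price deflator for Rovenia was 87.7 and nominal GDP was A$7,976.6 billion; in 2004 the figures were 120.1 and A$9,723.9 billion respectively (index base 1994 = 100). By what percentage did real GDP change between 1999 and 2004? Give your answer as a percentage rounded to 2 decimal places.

Deflate each year: 1999 → 7976.6/0.877 = 9095.32; 2004 → 9723.9/1.201 = 8096.50.
So real GDP changed by 8096.50/9095.32 − 1 = -0.1098, i.e. -10.98%.

-10.98%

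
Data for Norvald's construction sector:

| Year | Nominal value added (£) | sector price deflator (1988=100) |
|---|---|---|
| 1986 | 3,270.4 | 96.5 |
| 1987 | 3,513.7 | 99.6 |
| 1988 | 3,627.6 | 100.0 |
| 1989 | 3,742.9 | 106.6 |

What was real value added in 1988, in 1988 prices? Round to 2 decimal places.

Real value added 1988 = 3627.6 / 1.000 = 3627.60.

£3,627.60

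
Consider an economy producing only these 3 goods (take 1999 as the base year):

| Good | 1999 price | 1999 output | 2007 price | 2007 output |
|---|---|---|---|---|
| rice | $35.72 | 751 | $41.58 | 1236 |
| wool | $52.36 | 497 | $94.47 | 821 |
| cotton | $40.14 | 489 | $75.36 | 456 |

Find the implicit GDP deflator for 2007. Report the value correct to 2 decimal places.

Nominal GDP 2007 = 41.58·1236 + 94.47·821 + 75.36·456 = 163316.91.
Real GDP 2007 (at 1999 prices) = 35.72·1236 + 52.36·821 + 40.14·456 = 105441.32.
Deflator = Nominal/Real × 100 = 163316.91/105441.32 × 100 = 154.889.

154.89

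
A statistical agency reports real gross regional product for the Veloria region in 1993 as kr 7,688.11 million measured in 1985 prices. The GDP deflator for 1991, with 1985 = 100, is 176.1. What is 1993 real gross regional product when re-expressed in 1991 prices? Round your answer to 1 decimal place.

Real gross regional product in 1991 prices = Real gross regional product in 1985 prices × (P_1991/P_1985) = 7688.11 × 1.761 = 13538.76.

kr 13,538.8 million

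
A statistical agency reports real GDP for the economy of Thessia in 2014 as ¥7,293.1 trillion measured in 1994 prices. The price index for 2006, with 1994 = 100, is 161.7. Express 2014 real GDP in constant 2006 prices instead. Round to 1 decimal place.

¥11,792.9 trillion

Real GDP in 2006 prices = Real GDP in 1994 prices × (P_2006/P_1994) = 7293.1 × 1.617 = 11792.94.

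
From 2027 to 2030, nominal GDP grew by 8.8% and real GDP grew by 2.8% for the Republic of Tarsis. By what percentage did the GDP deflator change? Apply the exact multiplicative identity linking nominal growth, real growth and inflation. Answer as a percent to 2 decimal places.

5.84%

(1 + g_nom) = (1 + g_real)(1 + π), so π = 1.0880 / 1.0280 − 1 = 0.05837.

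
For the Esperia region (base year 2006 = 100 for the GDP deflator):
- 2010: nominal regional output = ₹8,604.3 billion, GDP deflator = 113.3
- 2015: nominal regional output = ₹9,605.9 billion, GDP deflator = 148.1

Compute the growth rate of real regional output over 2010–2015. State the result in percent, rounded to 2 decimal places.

-14.59%

Real regional output 2010 = 8604.3 / 1.133 = 7594.26.
Real regional output 2015 = 9605.9 / 1.481 = 6486.09.
Real growth = 6486.09 / 7594.26 − 1 = -0.1459.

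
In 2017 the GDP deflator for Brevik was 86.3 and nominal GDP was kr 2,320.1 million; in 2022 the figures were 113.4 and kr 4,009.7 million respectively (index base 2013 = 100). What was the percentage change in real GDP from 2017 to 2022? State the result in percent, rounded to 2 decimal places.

Deflate each year: 2017 → 2320.1/0.863 = 2688.41; 2022 → 4009.7/1.134 = 3535.89.
So real GDP changed by 3535.89/2688.41 − 1 = 0.3152, i.e. 31.52%.

31.52%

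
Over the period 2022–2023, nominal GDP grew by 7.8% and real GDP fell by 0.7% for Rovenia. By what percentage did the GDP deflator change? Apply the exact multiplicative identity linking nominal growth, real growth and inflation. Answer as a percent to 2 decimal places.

8.56%

(1 + g_nom) = (1 + g_real)(1 + π), so π = 1.0780 / 0.9930 − 1 = 0.08560.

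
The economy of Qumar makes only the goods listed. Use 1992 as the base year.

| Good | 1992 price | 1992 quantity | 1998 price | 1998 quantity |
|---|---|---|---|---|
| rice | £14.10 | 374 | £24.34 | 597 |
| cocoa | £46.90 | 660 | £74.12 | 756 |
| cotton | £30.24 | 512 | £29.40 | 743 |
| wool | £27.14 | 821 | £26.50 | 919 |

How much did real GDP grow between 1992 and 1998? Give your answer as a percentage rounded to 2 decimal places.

23.37%

Real GDP 1992 = Nominal GDP 1992 = 14.10·374 + 46.90·660 + 30.24·512 + 27.14·821 = 73992.22.
Real GDP 1998 (at 1992 prices) = 14.10·597 + 46.90·756 + 30.24·743 + 27.14·919 = 91284.08.
Real growth = 91284.08/73992.22 − 1 = 0.2337.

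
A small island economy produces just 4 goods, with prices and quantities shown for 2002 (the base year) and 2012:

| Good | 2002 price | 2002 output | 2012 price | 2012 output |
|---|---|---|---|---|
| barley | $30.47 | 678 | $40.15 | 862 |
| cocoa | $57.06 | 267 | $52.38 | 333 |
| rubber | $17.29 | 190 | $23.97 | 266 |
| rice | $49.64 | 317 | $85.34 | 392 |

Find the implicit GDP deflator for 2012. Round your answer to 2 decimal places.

Nominal GDP 2012 = 40.15·862 + 52.38·333 + 23.97·266 + 85.34·392 = 91881.14.
Real GDP 2012 (at 2002 prices) = 30.47·862 + 57.06·333 + 17.29·266 + 49.64·392 = 69324.14.
Deflator = Nominal/Real × 100 = 91881.14/69324.14 × 100 = 132.538.

132.54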